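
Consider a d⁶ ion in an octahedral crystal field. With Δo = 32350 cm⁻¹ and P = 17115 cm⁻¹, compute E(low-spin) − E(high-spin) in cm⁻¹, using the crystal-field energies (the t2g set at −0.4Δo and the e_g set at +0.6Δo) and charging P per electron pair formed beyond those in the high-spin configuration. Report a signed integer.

High-spin: t2g^4 e_g^2, CFSE = -0.4Δo = -12940 cm⁻¹.
Low-spin: t2g^6 e_g^0, orbital CFSE = -2.4Δo = -77640 cm⁻¹; plus 2 excess pairs × P = +34230 cm⁻¹; total -43410 cm⁻¹.
The difference is -43410 − (-12940) = -30470 cm⁻¹, so low-spin lies lower.

-30470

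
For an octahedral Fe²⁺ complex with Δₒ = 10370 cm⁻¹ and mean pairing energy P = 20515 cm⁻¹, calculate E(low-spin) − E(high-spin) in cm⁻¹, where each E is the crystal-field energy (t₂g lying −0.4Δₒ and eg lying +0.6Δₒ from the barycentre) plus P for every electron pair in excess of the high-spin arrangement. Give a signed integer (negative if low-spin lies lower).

20290

Fe²⁺: group 8, so d-count = 8 − 2 = 6.
High-spin d⁶ fills as t₂g⁴ eg² with CFSE 4(−0.4) + 2(+0.6) = -0.4Δₒ = -4148 cm⁻¹.
For low-spin the configuration is t₂g⁶ eg⁰: orbital energy -2.4 × 10370 = -24888 cm⁻¹, and 2 additional pairs relative to high-spin add 41030 cm⁻¹, giving 16142 cm⁻¹.
The difference is 16142 − (-4148) = 20290 cm⁻¹, so high-spin lies lower.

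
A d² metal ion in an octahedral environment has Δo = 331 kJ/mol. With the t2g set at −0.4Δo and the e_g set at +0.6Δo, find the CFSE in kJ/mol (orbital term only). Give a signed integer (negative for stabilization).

-265

The d² electrons fill as t2g^2 e_g^0.
CFSE(orbital) = 2×(-0.4Δo) + 0×(0.6Δo) = -0.8Δo; with Δo = 331 kJ/mol that is -265 kJ/mol.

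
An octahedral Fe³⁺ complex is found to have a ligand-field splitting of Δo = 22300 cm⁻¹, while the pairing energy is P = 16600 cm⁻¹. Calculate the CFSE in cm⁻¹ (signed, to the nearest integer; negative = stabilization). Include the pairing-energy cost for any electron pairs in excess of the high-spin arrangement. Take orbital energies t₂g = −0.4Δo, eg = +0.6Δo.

Fe sits in group 8; removing 3 electrons leaves Fe³⁺ with 8 − 3 = 5 d electrons.
Δo > P, so pairing is preferred: the ground state is low-spin.
Configuration: t₂g⁵ eg⁰.
Orbital CFSE = -2.0Δo = -2.0 × 22300 = -44600 cm⁻¹.
Excess pairs vs high-spin: 2 − 0 = 2; pairing cost = +33200 cm⁻¹.
Net CFSE = -44600 + 33200 = -11400 cm⁻¹.

-11400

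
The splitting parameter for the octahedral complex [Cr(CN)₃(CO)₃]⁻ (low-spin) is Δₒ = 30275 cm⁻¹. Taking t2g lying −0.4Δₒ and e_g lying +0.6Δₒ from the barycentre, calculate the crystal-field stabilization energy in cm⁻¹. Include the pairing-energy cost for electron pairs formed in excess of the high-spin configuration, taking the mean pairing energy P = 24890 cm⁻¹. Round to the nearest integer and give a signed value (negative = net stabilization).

Ligand charges: 3×(-1) from CN⁻ and 3×(+0) from CO sum to -3; with overall charge -1, Cr is +2.
Group 6 minus oxidation state +2 gives a d⁴ configuration for Cr²⁺.
The d⁴ electrons fill as t2g^4 e_g^0.
Orbital CFSE = 4(-0.4) + 0(0.6) = -1.6Δₒ = -1.6 × 30275 = -48440 cm⁻¹.
Pairing penalty: 1 pair vs 0 in the high-spin reference → 1 extra × P = 24890 cm⁻¹.
Combining: -48440 + 24890 = -23550 cm⁻¹.

-23550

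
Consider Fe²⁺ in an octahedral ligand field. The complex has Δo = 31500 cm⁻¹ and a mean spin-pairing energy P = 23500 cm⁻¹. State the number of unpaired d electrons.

0

Group 8 minus oxidation state +2 gives a d⁶ configuration for Fe²⁺.
Since Δo = 31500 cm⁻¹ > P = 23500 cm⁻¹, the complex adopts the low-spin configuration.
Configuration: t2g^6 e_g^0.
Unpaired electrons: 0.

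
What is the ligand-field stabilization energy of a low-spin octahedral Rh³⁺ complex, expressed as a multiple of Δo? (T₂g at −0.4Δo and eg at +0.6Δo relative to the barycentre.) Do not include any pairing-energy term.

Rh is in group 9, so Rh³⁺ is d⁶ (9 − 3 = 6).
Configuration: t₂g⁶ eg⁰.
CFSE = 6(-0.4Δo) + 0(0.6Δo) = -2.4Δo + 0.0Δo = -2.4Δo.

-2.4 Δo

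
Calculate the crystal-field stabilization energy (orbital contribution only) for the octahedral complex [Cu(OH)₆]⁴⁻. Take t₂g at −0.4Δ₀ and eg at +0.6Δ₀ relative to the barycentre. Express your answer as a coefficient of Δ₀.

-0.6 Δ₀

Each OH⁻ contributes -1; 6 × (-1) = -6. With overall charge -4, Cu is in the +2 oxidation state.
Cu is in group 11, so Cu²⁺ is d⁹ (11 − 2 = 9).
Configuration: t₂g⁶ eg³.
CFSE = 6(-0.4Δ₀) + 3(0.6Δ₀) = -2.4Δ₀ + 1.8Δ₀ = -0.6Δ₀.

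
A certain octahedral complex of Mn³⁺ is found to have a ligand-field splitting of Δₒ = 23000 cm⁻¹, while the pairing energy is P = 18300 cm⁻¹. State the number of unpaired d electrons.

Mn is in group 7, so Mn³⁺ is d⁴ (7 − 3 = 4).
With Δₒ > P the complex is low-spin.
Configuration: t₂g⁴ eg⁰.
Unpaired electrons: 2.

2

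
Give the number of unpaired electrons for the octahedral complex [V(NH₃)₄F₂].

Ligand charges: 4×(+0) from NH₃ and 2×(-1) from F⁻ sum to -2; with overall charge +0, V is +2.
V sits in group 5; removing 2 electrons leaves V²⁺ with 5 − 2 = 3 d electrons.
Configuration: t2g^3 e_g^0, giving 3 unpaired electrons.

3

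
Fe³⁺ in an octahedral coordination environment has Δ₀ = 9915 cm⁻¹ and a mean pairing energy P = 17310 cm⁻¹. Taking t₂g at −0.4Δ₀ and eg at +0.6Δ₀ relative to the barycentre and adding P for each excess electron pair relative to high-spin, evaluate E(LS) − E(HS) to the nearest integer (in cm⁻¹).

14790

Fe³⁺: group 8, so d-count = 8 − 3 = 5.
High-spin d⁵ fills as t₂g³ eg² with CFSE 3(−0.4) + 2(+0.6) = 0.0Δ₀ = 0 cm⁻¹.
Low-spin t₂g⁵ eg⁰ gives -2.0Δ₀ = -19830 cm⁻¹, but forming 2 extra pairs costs 2P = 34620 cm⁻¹, so E(LS) = -19830 + 34620 = 14790 cm⁻¹.
E(LS) − E(HS) = 14790 − (0) = 14790 cm⁻¹.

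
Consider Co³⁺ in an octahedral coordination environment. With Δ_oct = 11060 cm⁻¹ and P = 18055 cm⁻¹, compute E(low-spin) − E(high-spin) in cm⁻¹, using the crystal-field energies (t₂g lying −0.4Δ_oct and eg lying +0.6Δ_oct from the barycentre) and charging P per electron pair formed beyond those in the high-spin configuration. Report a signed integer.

13990

Co³⁺: group 9, so d-count = 9 − 3 = 6.
High-spin d⁶ fills as t₂g⁴ eg² with CFSE 4(−0.4) + 2(+0.6) = -0.4Δ_oct = -4424 cm⁻¹.
Low-spin t₂g⁶ eg⁰ gives -2.4Δ_oct = -26544 cm⁻¹, but forming 2 extra pairs costs 2P = 36110 cm⁻¹, so E(LS) = -26544 + 36110 = 9566 cm⁻¹.
The difference is 9566 − (-4424) = 13990 cm⁻¹, so high-spin lies lower.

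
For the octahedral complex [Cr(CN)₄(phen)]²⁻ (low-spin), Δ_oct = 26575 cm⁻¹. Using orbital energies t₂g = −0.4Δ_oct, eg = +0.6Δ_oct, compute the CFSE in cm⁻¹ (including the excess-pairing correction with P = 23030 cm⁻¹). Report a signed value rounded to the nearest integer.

Ligand charges: 4×(-1) from CN⁻ and 1×(+0) from phen sum to -4; with overall charge -2, Cr is +2.
Cr sits in group 6; removing 2 electrons leaves Cr²⁺ with 6 − 2 = 4 d electrons.
The d⁴ electrons fill as t₂g⁴ eg⁰.
The orbital stabilization is -1.6Δ_oct = -1.6 × 26575 = -42520 cm⁻¹.
Pairing penalty: 1 pair vs 0 in the high-spin reference → 1 extra × P = 23030 cm⁻¹.
Overall CFSE = -42520 + 23030 = -19490 cm⁻¹.

-19490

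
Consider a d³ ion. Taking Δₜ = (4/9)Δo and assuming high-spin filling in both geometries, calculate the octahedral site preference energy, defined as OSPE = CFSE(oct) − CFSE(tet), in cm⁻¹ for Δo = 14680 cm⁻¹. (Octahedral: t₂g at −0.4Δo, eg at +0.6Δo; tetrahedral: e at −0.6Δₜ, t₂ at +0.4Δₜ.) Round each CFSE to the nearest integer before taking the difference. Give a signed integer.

-12396

Octahedral high-spin t₂g³ eg⁰: CFSE = -1.2 × 14680 = -17616 cm⁻¹.
Tetrahedral: e² t₂¹, CFSE = 2(−0.6) + 1(+0.4) = -0.8Δₜ = -0.8 × (4/9) × 14680 = -5220 cm⁻¹.
Subtracting, OSPE = -17616 − (-5220) = -12396 cm⁻¹.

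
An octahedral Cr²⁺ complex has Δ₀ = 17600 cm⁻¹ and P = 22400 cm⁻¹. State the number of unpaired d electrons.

Group 6 minus oxidation state +2 gives a d⁴ configuration for Cr²⁺.
Δ₀ < P, so pairing is avoided: the ground state is high-spin.
Configuration: t₂g³ eg¹.
Unpaired electrons: 4.

4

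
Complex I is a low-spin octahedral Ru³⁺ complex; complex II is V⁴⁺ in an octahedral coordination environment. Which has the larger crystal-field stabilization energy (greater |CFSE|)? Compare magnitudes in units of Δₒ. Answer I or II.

I

I: Ru sits in group 8; removing 3 electrons leaves Ru³⁺ with 8 − 3 = 5 d electrons; t₂g⁵ eg⁰, CFSE = -2.0Δₒ.
II: V⁴⁺: group 5, so d-count = 5 − 4 = 1; For octahedral d¹ the high- and low-spin configurations coincide; t₂g¹ eg⁰, CFSE = -0.4Δₒ.
So I has the larger |CFSE|.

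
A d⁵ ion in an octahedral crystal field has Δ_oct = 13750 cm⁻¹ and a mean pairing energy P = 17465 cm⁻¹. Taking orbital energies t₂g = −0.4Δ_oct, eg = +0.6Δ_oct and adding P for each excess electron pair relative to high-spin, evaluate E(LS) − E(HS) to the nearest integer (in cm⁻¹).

High-spin: t₂g³ eg², CFSE = 0.0Δ_oct = 0 cm⁻¹.
Low-spin t₂g⁵ eg⁰ gives -2.0Δ_oct = -27500 cm⁻¹, but forming 2 extra pairs costs 2P = 34930 cm⁻¹, so E(LS) = -27500 + 34930 = 7430 cm⁻¹.
The difference is 7430 − (0) = 7430 cm⁻¹, so high-spin lies lower.

7430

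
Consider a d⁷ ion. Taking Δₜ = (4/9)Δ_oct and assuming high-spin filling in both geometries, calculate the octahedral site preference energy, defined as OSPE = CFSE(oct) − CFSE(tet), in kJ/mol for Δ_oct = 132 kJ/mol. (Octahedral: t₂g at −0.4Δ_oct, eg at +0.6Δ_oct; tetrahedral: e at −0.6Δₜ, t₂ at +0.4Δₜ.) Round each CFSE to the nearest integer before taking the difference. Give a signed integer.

In an octahedral site d⁷ (HS) is t₂g⁵ eg², giving CFSE(oct) = -0.8Δ_oct = -106 kJ/mol.
Tetrahedral: e⁴ t₂³, CFSE = 4(−0.6) + 3(+0.4) = -1.2Δₜ = -1.2 × (4/9) × 132 = -70 kJ/mol.
OSPE = CFSE(oct) − CFSE(tet) = -106 − (-70) = -36 kJ/mol.

-36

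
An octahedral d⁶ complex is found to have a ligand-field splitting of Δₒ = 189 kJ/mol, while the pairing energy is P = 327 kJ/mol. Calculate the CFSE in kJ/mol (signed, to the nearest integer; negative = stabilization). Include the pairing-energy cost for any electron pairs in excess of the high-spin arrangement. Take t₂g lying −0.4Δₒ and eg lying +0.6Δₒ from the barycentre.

Since Δₒ = 189 kJ/mol < P = 327 kJ/mol, the complex adopts the high-spin configuration.
That gives t₂g⁴ eg².
Orbital CFSE = -0.4Δₒ = -0.4 × 189 = -76 kJ/mol.
High-spin has no excess pairs, so no pairing correction applies.

-76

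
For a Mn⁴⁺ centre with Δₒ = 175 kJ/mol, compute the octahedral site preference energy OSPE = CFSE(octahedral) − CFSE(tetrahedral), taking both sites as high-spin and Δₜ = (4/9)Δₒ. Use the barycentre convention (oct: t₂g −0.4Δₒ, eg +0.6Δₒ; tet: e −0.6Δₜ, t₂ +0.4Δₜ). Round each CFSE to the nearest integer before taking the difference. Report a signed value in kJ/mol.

Mn is in group 7, so Mn⁴⁺ is d³ (7 − 4 = 3).
Octahedral (high-spin): t2g^3 e_g^0, CFSE = 3(−0.4) + 0(+0.6) = -1.2Δₒ = -1.2 × 175 = -210 kJ/mol.
In a tetrahedral site the filling is e^2 t2^1: CFSE(tet) = -0.8Δₜ = -0.8 × (4/9)(175) = -62 kJ/mol.
OSPE = -210 − (-62) = -148 kJ/mol.

-148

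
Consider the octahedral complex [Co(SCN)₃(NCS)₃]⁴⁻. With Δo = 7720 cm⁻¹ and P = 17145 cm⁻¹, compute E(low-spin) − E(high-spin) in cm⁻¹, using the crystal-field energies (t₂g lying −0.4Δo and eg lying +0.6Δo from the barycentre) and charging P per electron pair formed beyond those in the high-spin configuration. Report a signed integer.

9425

Ligand charges: 3×(-1) from SCN⁻ and 3×(-1) from NCS⁻ sum to -6; with overall charge -4, Co is +2.
Co sits in group 9; removing 2 electrons leaves Co²⁺ with 9 − 2 = 7 d electrons.
High-spin d⁷ fills as t₂g⁵ eg² with CFSE 5(−0.4) + 2(+0.6) = -0.8Δo = -6176 cm⁻¹.
Low-spin t₂g⁶ eg¹ gives -1.8Δo = -13896 cm⁻¹, but forming 1 extra pair costs 1P = 17145 cm⁻¹, so E(LS) = -13896 + 17145 = 3249 cm⁻¹.
The difference is 3249 − (-6176) = 9425 cm⁻¹, so high-spin lies lower.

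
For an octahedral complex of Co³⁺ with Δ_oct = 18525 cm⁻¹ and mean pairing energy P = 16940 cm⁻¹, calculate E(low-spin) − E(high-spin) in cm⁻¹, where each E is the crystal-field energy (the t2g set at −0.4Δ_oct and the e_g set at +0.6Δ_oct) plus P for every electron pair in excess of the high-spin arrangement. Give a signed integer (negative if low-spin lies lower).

-3170

Co is in group 9, so Co³⁺ is d⁶ (9 − 3 = 6).
High-spin d⁶ fills as t2g^4 e_g^2 with CFSE 4(−0.4) + 2(+0.6) = -0.4Δ_oct = -7410 cm⁻¹.
Low-spin t2g^6 e_g^0 gives -2.4Δ_oct = -44460 cm⁻¹, but forming 2 extra pairs costs 2P = 33880 cm⁻¹, so E(LS) = -44460 + 33880 = -10580 cm⁻¹.
Thus E(LS) − E(HS) = -3170 cm⁻¹.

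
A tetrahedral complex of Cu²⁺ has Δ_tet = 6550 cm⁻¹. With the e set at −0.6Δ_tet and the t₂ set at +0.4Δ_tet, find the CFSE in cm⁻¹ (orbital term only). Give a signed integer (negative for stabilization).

Cu²⁺: group 11, so d-count = 11 − 2 = 9.
Tetrahedral splitting is small, so the complex is high-spin.
Configuration: e⁴ t₂⁵.
The orbital stabilization is -0.4Δ_tet = -0.4 × 6550 = -2620 cm⁻¹.

-2620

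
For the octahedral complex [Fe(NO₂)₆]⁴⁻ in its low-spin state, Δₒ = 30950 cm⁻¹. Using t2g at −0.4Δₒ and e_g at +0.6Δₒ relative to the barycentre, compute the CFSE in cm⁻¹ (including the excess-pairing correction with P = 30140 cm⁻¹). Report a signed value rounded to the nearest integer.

Each NO₂⁻ contributes -1; 6 × (-1) = -6. With overall charge -4, Fe is in the +2 oxidation state.
Fe is in group 8, so Fe²⁺ is d⁶ (8 − 2 = 6).
Configuration: t2g^6 e_g^0.
The orbital stabilization is -2.4Δₒ = -2.4 × 30950 = -74280 cm⁻¹.
High-spin d⁶ would be t2g^4 e_g^2 with 1 pair; low-spin has 3, so 2 excess pairs cost +2P = +60280 cm⁻¹.
Combining: -74280 + 60280 = -14000 cm⁻¹.

-14000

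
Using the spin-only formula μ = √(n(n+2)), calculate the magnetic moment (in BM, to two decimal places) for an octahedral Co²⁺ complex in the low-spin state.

Co is in group 9, so Co²⁺ is d⁷ (9 − 2 = 7).
Configuration: t₂g⁶ eg¹ → 1 unpaired electron.
μ(spin-only) = √[1(1+2)] = √3 ≈ 1.73 BM.

1.73 BM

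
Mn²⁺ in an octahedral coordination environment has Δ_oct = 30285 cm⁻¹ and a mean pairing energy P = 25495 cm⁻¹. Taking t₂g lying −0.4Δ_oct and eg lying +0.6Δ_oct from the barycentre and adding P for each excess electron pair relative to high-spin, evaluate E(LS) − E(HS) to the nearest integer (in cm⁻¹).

-9580

Group 7 minus oxidation state +2 gives a d⁵ configuration for Mn²⁺.
High-spin: t₂g³ eg², CFSE = 0.0Δ_oct = 0 cm⁻¹.
For low-spin the configuration is t₂g⁵ eg⁰: orbital energy -2.0 × 30285 = -60570 cm⁻¹, and 2 additional pairs relative to high-spin add 50990 cm⁻¹, giving -9580 cm⁻¹.
The difference is -9580 − (0) = -9580 cm⁻¹, so low-spin lies lower.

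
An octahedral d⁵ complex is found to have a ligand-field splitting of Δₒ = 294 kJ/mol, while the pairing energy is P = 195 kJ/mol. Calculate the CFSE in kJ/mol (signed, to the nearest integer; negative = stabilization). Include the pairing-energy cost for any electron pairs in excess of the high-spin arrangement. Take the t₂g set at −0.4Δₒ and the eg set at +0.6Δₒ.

-198

With Δₒ > P the complex is low-spin.
Configuration: t₂g⁵ eg⁰.
Orbital CFSE = -2.0Δₒ = -2.0 × 294 = -588 kJ/mol.
Excess pairs vs high-spin: 2 − 0 = 2; pairing cost = +390 kJ/mol.
Net CFSE = -588 + 390 = -198 kJ/mol.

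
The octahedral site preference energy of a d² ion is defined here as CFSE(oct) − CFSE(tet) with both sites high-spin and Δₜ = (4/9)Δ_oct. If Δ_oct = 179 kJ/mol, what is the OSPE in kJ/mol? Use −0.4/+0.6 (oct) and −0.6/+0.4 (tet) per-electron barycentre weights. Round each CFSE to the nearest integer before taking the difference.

-48

Octahedral high-spin t2g^2 e_g^0: CFSE = -0.8 × 179 = -143 kJ/mol.
In a tetrahedral site the filling is e^2 t2^0: CFSE(tet) = -1.2Δₜ = -1.2 × (4/9)(179) = -95 kJ/mol.
OSPE = CFSE(oct) − CFSE(tet) = -143 − (-95) = -48 kJ/mol.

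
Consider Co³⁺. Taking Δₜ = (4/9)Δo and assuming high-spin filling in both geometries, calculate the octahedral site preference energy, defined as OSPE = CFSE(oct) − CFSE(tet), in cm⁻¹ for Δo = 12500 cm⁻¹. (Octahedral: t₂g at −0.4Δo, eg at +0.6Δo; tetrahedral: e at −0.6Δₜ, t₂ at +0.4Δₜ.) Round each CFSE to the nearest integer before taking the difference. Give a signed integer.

-1667

Co³⁺: group 9, so d-count = 9 − 3 = 6.
Octahedral high-spin t₂g⁴ eg²: CFSE = -0.4 × 12500 = -5000 cm⁻¹.
Tetrahedral: e³ t₂³, CFSE = 3(−0.6) + 3(+0.4) = -0.6Δₜ = -0.6 × (4/9) × 12500 = -3333 cm⁻¹.
Subtracting, OSPE = -5000 − (-3333) = -1667 cm⁻¹.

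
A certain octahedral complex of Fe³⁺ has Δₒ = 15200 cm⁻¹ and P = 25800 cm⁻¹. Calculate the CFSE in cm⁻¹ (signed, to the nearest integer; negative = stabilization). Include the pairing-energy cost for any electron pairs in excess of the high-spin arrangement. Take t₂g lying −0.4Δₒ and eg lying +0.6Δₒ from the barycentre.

0

Fe is in group 8, so Fe³⁺ is d⁵ (8 − 3 = 5).
With Δₒ < P the complex is high-spin.
That gives t₂g³ eg².
Orbital CFSE = 0.0Δₒ = 0.0 × 15200 = 0 cm⁻¹.
High-spin has no excess pairs, so no pairing correction applies.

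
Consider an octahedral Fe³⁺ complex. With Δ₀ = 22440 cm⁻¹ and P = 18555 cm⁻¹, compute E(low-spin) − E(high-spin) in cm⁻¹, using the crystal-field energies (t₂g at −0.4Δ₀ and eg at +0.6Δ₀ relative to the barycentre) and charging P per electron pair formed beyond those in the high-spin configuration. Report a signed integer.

Fe is in group 8, so Fe³⁺ is d⁵ (8 − 3 = 5).
High-spin d⁵ fills as t₂g³ eg² with CFSE 3(−0.4) + 2(+0.6) = 0.0Δ₀ = 0 cm⁻¹.
Low-spin: t₂g⁵ eg⁰, orbital CFSE = -2.0Δ₀ = -44880 cm⁻¹; plus 2 excess pairs × P = +37110 cm⁻¹; total -7770 cm⁻¹.
E(LS) − E(HS) = -7770 − (0) = -7770 cm⁻¹.

-7770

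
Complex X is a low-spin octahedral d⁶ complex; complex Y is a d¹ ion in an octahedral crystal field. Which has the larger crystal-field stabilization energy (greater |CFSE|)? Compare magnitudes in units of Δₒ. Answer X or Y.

X

X: t₂g⁶ eg⁰, CFSE = -2.4Δₒ.
Y: For octahedral d¹ the high- and low-spin configurations coincide; t2g^1 e_g^0, CFSE = -0.4Δₒ.
So X has the larger |CFSE|.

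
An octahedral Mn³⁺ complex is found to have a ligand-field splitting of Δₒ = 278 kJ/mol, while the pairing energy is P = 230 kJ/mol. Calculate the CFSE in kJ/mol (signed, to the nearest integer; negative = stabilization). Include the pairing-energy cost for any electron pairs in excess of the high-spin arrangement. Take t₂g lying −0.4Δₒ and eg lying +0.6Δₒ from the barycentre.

Mn is in group 7, so Mn³⁺ is d⁴ (7 − 3 = 4).
Here Δₒ > P (278 > 230), so the low-spin state is favoured.
That gives t₂g⁴ eg⁰.
Orbital CFSE = -1.6Δₒ = -1.6 × 278 = -445 kJ/mol.
Excess pairs vs high-spin: 1 − 0 = 1; pairing cost = +230 kJ/mol.
Net CFSE = -445 + 230 = -215 kJ/mol.

-215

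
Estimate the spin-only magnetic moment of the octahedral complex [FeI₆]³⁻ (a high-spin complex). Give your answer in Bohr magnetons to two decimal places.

Each I⁻ contributes -1; 6 × (-1) = -6. With overall charge -3, Fe is in the +3 oxidation state.
Fe³⁺: group 8, so d-count = 8 − 3 = 5.
Configuration: t₂g³ eg² → 5 unpaired electrons.
μ(spin-only) = √[5(5+2)] = √35 ≈ 5.92 Bohr magnetons.

5.92 Bohr magnetons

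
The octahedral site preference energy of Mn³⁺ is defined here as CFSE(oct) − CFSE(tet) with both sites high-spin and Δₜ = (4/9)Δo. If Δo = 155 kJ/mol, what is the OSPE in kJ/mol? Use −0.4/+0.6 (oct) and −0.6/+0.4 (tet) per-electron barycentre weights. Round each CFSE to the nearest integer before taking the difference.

Group 7 minus oxidation state +3 gives a d⁴ configuration for Mn³⁺.
Octahedral (high-spin): t2g^3 e_g^1, CFSE = 3(−0.4) + 1(+0.6) = -0.6Δo = -0.6 × 155 = -93 kJ/mol.
Tetrahedral e^2 t2^2 gives -0.4Δₜ = -0.4 × (4/9) × 155 = -28 kJ/mol.
OSPE = -93 − (-28) = -65 kJ/mol.

-65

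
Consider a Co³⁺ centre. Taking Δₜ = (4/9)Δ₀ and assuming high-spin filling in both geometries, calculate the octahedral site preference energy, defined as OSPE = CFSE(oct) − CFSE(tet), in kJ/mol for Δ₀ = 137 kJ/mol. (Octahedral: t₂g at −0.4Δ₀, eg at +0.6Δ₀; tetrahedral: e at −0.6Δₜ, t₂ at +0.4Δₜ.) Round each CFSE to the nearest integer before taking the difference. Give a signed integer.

-18

Co is in group 9, so Co³⁺ is d⁶ (9 − 3 = 6).
In an octahedral site d⁶ (HS) is t₂g⁴ eg², giving CFSE(oct) = -0.4Δ₀ = -55 kJ/mol.
In a tetrahedral site the filling is e³ t₂³: CFSE(tet) = -0.6Δₜ = -0.6 × (4/9)(137) = -37 kJ/mol.
OSPE = -55 − (-37) = -18 kJ/mol.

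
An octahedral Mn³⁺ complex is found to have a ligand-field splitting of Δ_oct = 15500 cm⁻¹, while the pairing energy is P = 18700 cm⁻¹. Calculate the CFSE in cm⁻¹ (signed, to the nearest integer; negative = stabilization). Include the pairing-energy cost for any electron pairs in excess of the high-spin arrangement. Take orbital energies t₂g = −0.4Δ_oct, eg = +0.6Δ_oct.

Mn sits in group 7; removing 3 electrons leaves Mn³⁺ with 7 − 3 = 4 d electrons.
Since Δ_oct = 15500 cm⁻¹ < P = 18700 cm⁻¹, the complex adopts the high-spin configuration.
That gives t₂g³ eg¹.
Orbital CFSE = -0.6Δ_oct = -0.6 × 15500 = -9300 cm⁻¹.
High-spin has no excess pairs, so no pairing correction applies.

-9300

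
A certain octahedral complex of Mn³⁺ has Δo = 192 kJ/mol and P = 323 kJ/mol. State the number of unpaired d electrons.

4

Mn is in group 7, so Mn³⁺ is d⁴ (7 − 3 = 4).
Since Δo = 192 kJ/mol < P = 323 kJ/mol, the complex adopts the high-spin configuration.
Filling d⁴ accordingly: t2g^3 e_g^1.
Unpaired electrons: 4.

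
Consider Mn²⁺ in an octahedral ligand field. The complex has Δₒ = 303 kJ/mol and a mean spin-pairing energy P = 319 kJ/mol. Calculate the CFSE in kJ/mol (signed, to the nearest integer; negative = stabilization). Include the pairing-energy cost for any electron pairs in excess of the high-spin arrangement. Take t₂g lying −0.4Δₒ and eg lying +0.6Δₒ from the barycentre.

0

Mn sits in group 7; removing 2 electrons leaves Mn²⁺ with 7 − 2 = 5 d electrons.
Δₒ < P, so pairing is avoided: the ground state is high-spin.
Configuration: t₂g³ eg².
Orbital CFSE = 0.0Δₒ = 0.0 × 303 = 0 kJ/mol.
High-spin has no excess pairs, so no pairing correction applies.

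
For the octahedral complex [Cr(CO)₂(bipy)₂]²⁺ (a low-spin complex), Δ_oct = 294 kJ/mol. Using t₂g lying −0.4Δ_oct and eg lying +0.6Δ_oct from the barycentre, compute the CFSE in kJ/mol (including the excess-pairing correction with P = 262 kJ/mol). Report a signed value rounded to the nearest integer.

Ligand charges: 2×(+0) from CO and 2×(+0) from bipy sum to +0; with overall charge +2, Cr is +2.
Cr is in group 6, so Cr²⁺ is d⁴ (6 − 2 = 4).
Configuration: t₂g⁴ eg⁰.
Orbital CFSE = 4(-0.4) + 0(0.6) = -1.6Δ_oct = -1.6 × 294 = -470 kJ/mol.
Relative to high-spin t₂g³ eg¹ (0 paired), the low-spin configuration has 1 additional pair, contributing +1 × 262 = +262 kJ/mol.
Combining: -470 + 262 = -208 kJ/mol.

-208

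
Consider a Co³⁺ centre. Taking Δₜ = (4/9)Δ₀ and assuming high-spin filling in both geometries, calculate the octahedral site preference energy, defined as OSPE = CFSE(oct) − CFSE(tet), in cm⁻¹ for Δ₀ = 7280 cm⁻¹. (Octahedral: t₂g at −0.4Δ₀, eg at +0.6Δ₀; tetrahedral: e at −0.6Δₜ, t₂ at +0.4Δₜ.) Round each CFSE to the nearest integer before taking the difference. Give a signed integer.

-971

Co³⁺: group 9, so d-count = 9 − 3 = 6.
In an octahedral site d⁶ (HS) is t2g^4 e_g^2, giving CFSE(oct) = -0.4Δ₀ = -2912 cm⁻¹.
Tetrahedral e^3 t2^3 gives -0.6Δₜ = -0.6 × (4/9) × 7280 = -1941 cm⁻¹.
OSPE = CFSE(oct) − CFSE(tet) = -2912 − (-1941) = -971 cm⁻¹.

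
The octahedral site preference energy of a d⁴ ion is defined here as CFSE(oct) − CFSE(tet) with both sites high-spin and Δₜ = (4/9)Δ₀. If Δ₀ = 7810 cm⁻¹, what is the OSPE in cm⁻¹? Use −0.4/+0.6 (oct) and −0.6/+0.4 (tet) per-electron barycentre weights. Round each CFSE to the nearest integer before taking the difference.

-3298

Octahedral high-spin t2g^3 e_g^1: CFSE = -0.6 × 7810 = -4686 cm⁻¹.
In a tetrahedral site the filling is e^2 t2^2: CFSE(tet) = -0.4Δₜ = -0.4 × (4/9)(7810) = -1388 cm⁻¹.
OSPE = -4686 − (-1388) = -3298 cm⁻¹.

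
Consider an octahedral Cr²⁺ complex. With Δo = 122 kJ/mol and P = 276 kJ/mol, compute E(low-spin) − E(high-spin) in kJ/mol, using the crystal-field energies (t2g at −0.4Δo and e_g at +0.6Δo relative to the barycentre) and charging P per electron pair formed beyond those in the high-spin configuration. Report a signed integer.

Cr²⁺: group 6, so d-count = 6 − 2 = 4.
In the high-spin limit (t2g^3 e_g^1) the orbital term is -0.6Δo = -73 kJ/mol, with no excess pairing.
For low-spin the configuration is t2g^4 e_g^0: orbital energy -1.6 × 122 = -195 kJ/mol, and 1 additional pair relative to high-spin adds 276 kJ/mol, giving 81 kJ/mol.
Thus E(LS) − E(HS) = 154 kJ/mol.

154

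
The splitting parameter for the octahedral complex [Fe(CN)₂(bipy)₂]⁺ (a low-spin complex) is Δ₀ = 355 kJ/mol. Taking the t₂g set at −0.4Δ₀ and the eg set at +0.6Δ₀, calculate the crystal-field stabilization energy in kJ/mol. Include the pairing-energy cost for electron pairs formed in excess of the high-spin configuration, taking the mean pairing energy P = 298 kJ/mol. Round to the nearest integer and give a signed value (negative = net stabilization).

-114

Ligand charges: 2×(-1) from CN⁻ and 2×(+0) from bipy sum to -2; with overall charge +1, Fe is +3.
Group 8 minus oxidation state +3 gives a d⁵ configuration for Fe³⁺.
Electron filling gives t₂g⁵ eg⁰.
CFSE(orbital) = 5×(-0.4Δ₀) + 0×(0.6Δ₀) = -2.0Δ₀; with Δ₀ = 355 kJ/mol that is -710 kJ/mol.
High-spin d⁵ would be t₂g³ eg² with 0 pairs; low-spin has 2, so 2 excess pairs cost +2P = +596 kJ/mol.
Net CFSE = -710 + 596 = -114 kJ/mol.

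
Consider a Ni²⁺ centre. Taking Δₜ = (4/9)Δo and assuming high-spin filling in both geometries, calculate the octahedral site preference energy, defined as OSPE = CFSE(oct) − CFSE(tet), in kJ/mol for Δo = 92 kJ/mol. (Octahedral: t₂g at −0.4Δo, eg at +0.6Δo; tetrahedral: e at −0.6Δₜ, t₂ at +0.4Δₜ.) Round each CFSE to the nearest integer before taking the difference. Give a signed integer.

Group 10 minus oxidation state +2 gives a d⁸ configuration for Ni²⁺.
Octahedral high-spin t₂g⁶ eg²: CFSE = -1.2 × 92 = -110 kJ/mol.
Tetrahedral: e⁴ t₂⁴, CFSE = 4(−0.6) + 4(+0.4) = -0.8Δₜ = -0.8 × (4/9) × 92 = -33 kJ/mol.
OSPE = -110 − (-33) = -77 kJ/mol.

-77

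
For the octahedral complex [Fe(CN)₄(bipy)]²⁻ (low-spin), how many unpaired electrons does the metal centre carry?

Ligand charges: 4×(-1) from CN⁻ and 1×(+0) from bipy sum to -4; with overall charge -2, Fe is +2.
Fe is in group 8, so Fe²⁺ is d⁶ (8 − 2 = 6).
Configuration: t2g^6 e_g^0, giving 0 unpaired electrons.

0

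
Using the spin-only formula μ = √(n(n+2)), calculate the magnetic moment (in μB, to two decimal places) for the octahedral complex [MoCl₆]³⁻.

Each Cl⁻ contributes -1; 6 × (-1) = -6. With overall charge -3, Mo is in the +3 oxidation state.
Mo is in group 6, so Mo³⁺ is d³ (6 − 3 = 3).
For octahedral d³ the high- and low-spin configurations coincide.
Configuration: t₂g³ eg⁰ → 3 unpaired electrons.
μ(spin-only) = √[3(3+2)] = √15 ≈ 3.87 μB.

3.87 μB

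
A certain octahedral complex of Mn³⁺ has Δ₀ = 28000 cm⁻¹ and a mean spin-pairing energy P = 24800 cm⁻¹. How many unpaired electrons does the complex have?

Mn sits in group 7; removing 3 electrons leaves Mn³⁺ with 7 − 3 = 4 d electrons.
Here Δ₀ > P (28000 > 24800), so the low-spin state is favoured.
Configuration: t₂g⁴ eg⁰.
Unpaired electrons: 2.

2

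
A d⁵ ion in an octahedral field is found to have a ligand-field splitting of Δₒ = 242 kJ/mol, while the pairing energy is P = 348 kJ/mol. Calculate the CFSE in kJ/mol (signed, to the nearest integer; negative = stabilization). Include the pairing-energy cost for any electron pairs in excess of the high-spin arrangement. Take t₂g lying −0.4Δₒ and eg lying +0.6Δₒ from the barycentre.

With Δₒ < P the complex is high-spin.
Filling d⁵ accordingly: t₂g³ eg².
Orbital CFSE = 0.0Δₒ = 0.0 × 242 = 0 kJ/mol.
High-spin has no excess pairs, so no pairing correction applies.

0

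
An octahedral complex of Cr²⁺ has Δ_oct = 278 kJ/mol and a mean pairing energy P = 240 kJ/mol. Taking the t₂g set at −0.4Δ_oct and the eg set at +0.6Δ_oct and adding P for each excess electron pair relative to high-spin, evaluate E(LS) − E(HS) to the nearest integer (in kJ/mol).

Cr²⁺: group 6, so d-count = 6 − 2 = 4.
In the high-spin limit (t₂g³ eg¹) the orbital term is -0.6Δ_oct = -167 kJ/mol, with no excess pairing.
For low-spin the configuration is t₂g⁴ eg⁰: orbital energy -1.6 × 278 = -445 kJ/mol, and 1 additional pair relative to high-spin adds 240 kJ/mol, giving -205 kJ/mol.
The difference is -205 − (-167) = -38 kJ/mol, so low-spin lies lower.

-38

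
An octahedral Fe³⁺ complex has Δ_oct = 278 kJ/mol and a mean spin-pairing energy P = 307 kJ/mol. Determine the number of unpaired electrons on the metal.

5

Fe is in group 8, so Fe³⁺ is d⁵ (8 − 3 = 5).
Since Δ_oct = 278 kJ/mol < P = 307 kJ/mol, the complex adopts the high-spin configuration.
Configuration: t₂g³ eg².
Unpaired electrons: 5.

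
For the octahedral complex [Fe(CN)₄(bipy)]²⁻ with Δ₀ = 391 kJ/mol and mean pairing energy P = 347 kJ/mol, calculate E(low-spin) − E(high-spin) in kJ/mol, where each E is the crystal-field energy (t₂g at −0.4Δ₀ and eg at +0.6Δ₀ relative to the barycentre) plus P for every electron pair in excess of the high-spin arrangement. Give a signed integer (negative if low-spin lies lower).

Ligand charges: 4×(-1) from CN⁻ and 1×(+0) from bipy sum to -4; with overall charge -2, Fe is +2.
Fe is in group 8, so Fe²⁺ is d⁶ (8 − 2 = 6).
High-spin: t₂g⁴ eg², CFSE = -0.4Δ₀ = -156 kJ/mol.
Low-spin t₂g⁶ eg⁰ gives -2.4Δ₀ = -938 kJ/mol, but forming 2 extra pairs costs 2P = 694 kJ/mol, so E(LS) = -938 + 694 = -244 kJ/mol.
Thus E(LS) − E(HS) = -88 kJ/mol.

-88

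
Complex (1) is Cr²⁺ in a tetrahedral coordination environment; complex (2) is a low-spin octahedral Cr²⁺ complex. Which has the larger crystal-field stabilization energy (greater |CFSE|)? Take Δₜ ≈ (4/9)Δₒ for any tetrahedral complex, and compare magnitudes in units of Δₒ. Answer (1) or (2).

(1): Cr sits in group 6; removing 2 electrons leaves Cr²⁺ with 6 − 2 = 4 d electrons; Tetrahedral fields are weak (Δₜ ≈ 4/9 Δₒ), so electrons fill high-spin; e² t₂², CFSE = -0.4Δₜ ≈ -0.18Δₒ.
(2): Group 6 minus oxidation state +2 gives a d⁴ configuration for Cr²⁺; t₂g⁴ eg⁰, CFSE = -1.6Δₒ.
So (2) has the larger |CFSE|.

(2)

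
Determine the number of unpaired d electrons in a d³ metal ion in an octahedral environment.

For octahedral d³ the high- and low-spin configurations coincide.
Configuration: t2g^3 e_g^0, giving 3 unpaired electrons.

3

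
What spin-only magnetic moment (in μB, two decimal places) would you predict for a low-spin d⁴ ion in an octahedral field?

2.83 μB

Configuration: t₂g⁴ eg⁰ → 2 unpaired electrons.
μ(spin-only) = √[2(2+2)] = √8 ≈ 2.83 μB.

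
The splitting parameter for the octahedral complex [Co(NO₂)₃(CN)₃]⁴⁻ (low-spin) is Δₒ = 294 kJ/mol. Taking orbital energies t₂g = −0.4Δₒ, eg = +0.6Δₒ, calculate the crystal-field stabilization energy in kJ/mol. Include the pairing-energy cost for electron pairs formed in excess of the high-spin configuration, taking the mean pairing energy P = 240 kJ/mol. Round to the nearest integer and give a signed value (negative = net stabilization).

Ligand charges: 3×(-1) from NO₂⁻ and 3×(-1) from CN⁻ sum to -6; with overall charge -4, Co is +2.
Co sits in group 9; removing 2 electrons leaves Co²⁺ with 9 − 2 = 7 d electrons.
The d⁷ electrons fill as t₂g⁶ eg¹.
Orbital CFSE = 6(-0.4) + 1(0.6) = -1.8Δₒ = -1.8 × 294 = -529 kJ/mol.
Pairing penalty: 3 pairs vs 2 in the high-spin reference → 1 extra × P = 240 kJ/mol.
Combining: -529 + 240 = -289 kJ/mol.

-289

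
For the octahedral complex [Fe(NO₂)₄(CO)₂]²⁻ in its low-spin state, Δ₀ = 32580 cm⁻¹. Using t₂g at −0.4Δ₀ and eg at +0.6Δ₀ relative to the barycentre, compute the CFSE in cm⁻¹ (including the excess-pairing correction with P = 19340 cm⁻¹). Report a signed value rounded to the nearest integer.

-39512

Ligand charges: 4×(-1) from NO₂⁻ and 2×(+0) from CO sum to -4; with overall charge -2, Fe is +2.
Group 8 minus oxidation state +2 gives a d⁶ configuration for Fe²⁺.
Electron filling gives t₂g⁶ eg⁰.
The orbital stabilization is -2.4Δ₀ = -2.4 × 32580 = -78192 cm⁻¹.
High-spin d⁶ would be t₂g⁴ eg² with 1 pair; low-spin has 3, so 2 excess pairs cost +2P = +38680 cm⁻¹.
Net CFSE = -78192 + 38680 = -39512 cm⁻¹.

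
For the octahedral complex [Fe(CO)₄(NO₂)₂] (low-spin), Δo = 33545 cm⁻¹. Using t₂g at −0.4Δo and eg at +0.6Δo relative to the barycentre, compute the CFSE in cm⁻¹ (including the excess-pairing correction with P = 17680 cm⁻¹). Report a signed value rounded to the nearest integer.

Ligand charges: 4×(+0) from CO and 2×(-1) from NO₂⁻ sum to -2; with overall charge +0, Fe is +2.
Fe sits in group 8; removing 2 electrons leaves Fe²⁺ with 8 − 2 = 6 d electrons.
Configuration: t₂g⁶ eg⁰.
The orbital stabilization is -2.4Δo = -2.4 × 33545 = -80508 cm⁻¹.
Pairing penalty: 3 pairs vs 1 in the high-spin reference → 2 extra × P = 35360 cm⁻¹.
Overall CFSE = -80508 + 35360 = -45148 cm⁻¹.

-45148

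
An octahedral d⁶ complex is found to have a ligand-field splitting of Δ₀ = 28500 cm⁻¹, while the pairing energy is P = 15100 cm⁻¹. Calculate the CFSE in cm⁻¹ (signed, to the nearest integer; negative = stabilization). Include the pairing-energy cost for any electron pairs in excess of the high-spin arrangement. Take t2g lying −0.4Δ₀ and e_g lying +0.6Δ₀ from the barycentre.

Δ₀ > P, so pairing is preferred: the ground state is low-spin.
That gives t2g^6 e_g^0.
Orbital CFSE = -2.4Δ₀ = -2.4 × 28500 = -68400 cm⁻¹.
Excess pairs vs high-spin: 3 − 1 = 2; pairing cost = +30200 cm⁻¹.
Net CFSE = -68400 + 30200 = -38200 cm⁻¹.

-38200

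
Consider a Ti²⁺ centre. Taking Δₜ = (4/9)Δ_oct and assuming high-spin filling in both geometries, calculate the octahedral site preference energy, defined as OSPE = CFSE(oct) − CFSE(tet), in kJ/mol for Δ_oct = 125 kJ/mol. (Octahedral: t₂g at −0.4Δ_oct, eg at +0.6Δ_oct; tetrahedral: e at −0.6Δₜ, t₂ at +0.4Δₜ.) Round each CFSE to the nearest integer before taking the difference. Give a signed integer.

Ti sits in group 4; removing 2 electrons leaves Ti²⁺ with 4 − 2 = 2 d electrons.
Octahedral high-spin t₂g² eg⁰: CFSE = -0.8 × 125 = -100 kJ/mol.
In a tetrahedral site the filling is e² t₂⁰: CFSE(tet) = -1.2Δₜ = -1.2 × (4/9)(125) = -67 kJ/mol.
Subtracting, OSPE = -100 − (-67) = -33 kJ/mol.

-33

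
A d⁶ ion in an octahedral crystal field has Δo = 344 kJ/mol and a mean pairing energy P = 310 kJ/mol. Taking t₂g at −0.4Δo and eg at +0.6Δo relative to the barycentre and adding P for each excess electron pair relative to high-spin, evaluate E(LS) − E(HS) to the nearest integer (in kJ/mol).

-68

In the high-spin limit (t₂g⁴ eg²) the orbital term is -0.4Δo = -138 kJ/mol, with no excess pairing.
Low-spin: t₂g⁶ eg⁰, orbital CFSE = -2.4Δo = -826 kJ/mol; plus 2 excess pairs × P = +620 kJ/mol; total -206 kJ/mol.
E(LS) − E(HS) = -206 − (-138) = -68 kJ/mol.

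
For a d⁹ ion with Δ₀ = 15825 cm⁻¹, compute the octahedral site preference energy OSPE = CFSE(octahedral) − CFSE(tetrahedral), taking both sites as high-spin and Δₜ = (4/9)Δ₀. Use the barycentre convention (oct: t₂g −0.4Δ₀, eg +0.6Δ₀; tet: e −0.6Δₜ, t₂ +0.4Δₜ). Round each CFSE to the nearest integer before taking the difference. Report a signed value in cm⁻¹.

-6682

Octahedral high-spin t2g^6 e_g^3: CFSE = -0.6 × 15825 = -9495 cm⁻¹.
In a tetrahedral site the filling is e^4 t2^5: CFSE(tet) = -0.4Δₜ = -0.4 × (4/9)(15825) = -2813 cm⁻¹.
Subtracting, OSPE = -9495 − (-2813) = -6682 cm⁻¹.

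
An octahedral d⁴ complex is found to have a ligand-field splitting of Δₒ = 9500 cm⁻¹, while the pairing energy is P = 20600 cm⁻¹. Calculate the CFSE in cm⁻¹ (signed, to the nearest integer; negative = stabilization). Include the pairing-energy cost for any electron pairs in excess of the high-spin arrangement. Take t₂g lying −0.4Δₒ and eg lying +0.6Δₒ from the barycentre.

Δₒ < P, so pairing is avoided: the ground state is high-spin.
Configuration: t₂g³ eg¹.
Orbital CFSE = -0.6Δₒ = -0.6 × 9500 = -5700 cm⁻¹.
High-spin has no excess pairs, so no pairing correction applies.

-5700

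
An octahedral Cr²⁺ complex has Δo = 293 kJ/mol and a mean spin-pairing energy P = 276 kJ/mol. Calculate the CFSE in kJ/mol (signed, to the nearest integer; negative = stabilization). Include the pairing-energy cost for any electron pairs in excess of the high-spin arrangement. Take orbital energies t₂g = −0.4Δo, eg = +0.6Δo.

-193

Group 6 minus oxidation state +2 gives a d⁴ configuration for Cr²⁺.
With Δo > P the complex is low-spin.
That gives t₂g⁴ eg⁰.
Orbital CFSE = -1.6Δo = -1.6 × 293 = -469 kJ/mol.
Excess pairs vs high-spin: 1 − 0 = 1; pairing cost = +276 kJ/mol.
Net CFSE = -469 + 276 = -193 kJ/mol.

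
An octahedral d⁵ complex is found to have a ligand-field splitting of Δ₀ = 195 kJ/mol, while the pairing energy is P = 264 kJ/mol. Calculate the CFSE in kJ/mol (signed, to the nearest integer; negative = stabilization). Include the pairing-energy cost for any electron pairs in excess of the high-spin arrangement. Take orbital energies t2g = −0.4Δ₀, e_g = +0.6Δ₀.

0

Here Δ₀ < P (195 < 264), so the high-spin state is favoured.
Filling d⁵ accordingly: t2g^3 e_g^2.
Orbital CFSE = 0.0Δ₀ = 0.0 × 195 = 0 kJ/mol.
High-spin has no excess pairs, so no pairing correction applies.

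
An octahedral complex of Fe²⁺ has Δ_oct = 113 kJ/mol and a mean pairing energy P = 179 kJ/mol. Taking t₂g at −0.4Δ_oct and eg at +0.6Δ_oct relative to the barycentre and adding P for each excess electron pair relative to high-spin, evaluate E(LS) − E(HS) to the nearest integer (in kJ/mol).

Fe²⁺: group 8, so d-count = 8 − 2 = 6.
High-spin: t₂g⁴ eg², CFSE = -0.4Δ_oct = -45 kJ/mol.
Low-spin: t₂g⁶ eg⁰, orbital CFSE = -2.4Δ_oct = -271 kJ/mol; plus 2 excess pairs × P = +358 kJ/mol; total 87 kJ/mol.
Thus E(LS) − E(HS) = 132 kJ/mol.

132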